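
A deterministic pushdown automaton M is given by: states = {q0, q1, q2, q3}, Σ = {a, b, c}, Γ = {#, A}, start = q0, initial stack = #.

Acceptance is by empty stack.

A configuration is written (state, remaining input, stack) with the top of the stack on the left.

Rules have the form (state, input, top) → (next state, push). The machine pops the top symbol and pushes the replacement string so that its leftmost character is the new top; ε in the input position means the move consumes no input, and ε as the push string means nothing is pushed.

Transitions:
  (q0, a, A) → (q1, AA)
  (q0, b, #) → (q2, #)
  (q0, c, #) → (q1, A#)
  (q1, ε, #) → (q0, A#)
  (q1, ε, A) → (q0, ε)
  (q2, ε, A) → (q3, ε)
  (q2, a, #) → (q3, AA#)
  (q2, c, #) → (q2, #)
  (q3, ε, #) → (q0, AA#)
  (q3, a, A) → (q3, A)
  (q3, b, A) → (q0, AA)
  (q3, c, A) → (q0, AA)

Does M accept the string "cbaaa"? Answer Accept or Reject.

(q0, cbaaa, #)
  read c, top #: go to q1, push A# → (q1, baaa, A#)
  ε-move, top A: go to q0, push ε → (q0, baaa, #)
  read b, top #: go to q2, push # → (q2, aaa, #)
  read a, top #: go to q3, push AA# → (q3, aa, AA#)
  read a, top A: go to q3, push A → (q3, a, AA#)
  read a, top A: go to q3, push A → (q3, ε, AA#)
All input consumed; stack is AA#, not empty, and no further ε-move applies.

Reject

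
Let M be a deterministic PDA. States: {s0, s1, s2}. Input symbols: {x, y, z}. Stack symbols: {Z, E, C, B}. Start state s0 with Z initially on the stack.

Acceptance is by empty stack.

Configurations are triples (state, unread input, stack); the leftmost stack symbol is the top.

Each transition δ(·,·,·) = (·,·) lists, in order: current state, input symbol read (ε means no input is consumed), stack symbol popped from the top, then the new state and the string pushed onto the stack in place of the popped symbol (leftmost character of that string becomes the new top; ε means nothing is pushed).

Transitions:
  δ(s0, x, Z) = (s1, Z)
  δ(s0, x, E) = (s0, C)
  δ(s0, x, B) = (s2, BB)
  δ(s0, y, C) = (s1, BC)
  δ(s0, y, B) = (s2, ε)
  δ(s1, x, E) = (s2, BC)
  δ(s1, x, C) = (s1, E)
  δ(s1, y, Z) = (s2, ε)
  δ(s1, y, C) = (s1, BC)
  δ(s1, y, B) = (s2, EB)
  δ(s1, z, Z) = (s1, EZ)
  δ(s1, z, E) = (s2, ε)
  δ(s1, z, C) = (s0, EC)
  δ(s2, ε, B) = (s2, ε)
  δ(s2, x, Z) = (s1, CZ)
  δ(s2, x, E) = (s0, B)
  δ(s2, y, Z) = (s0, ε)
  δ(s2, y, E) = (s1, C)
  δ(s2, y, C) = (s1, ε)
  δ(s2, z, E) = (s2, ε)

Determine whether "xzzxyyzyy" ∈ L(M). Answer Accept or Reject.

(s0, xzzxyyzyy, Z) ⊢ (s1, zzxyyzyy, Z) ⊢ (s1, zxyyzyy, EZ) ⊢ (s2, xyyzyy, Z) ⊢ (s1, yyzyy, CZ) ⊢ (s1, yzyy, BCZ) ⊢ (s2, zyy, EBCZ) ⊢ (s2, yy, BCZ) ⊢ (s2, yy, CZ) ⊢ (s1, y, Z) ⊢ (s2, ε, ε)
All input consumed and the stack is empty.

Accept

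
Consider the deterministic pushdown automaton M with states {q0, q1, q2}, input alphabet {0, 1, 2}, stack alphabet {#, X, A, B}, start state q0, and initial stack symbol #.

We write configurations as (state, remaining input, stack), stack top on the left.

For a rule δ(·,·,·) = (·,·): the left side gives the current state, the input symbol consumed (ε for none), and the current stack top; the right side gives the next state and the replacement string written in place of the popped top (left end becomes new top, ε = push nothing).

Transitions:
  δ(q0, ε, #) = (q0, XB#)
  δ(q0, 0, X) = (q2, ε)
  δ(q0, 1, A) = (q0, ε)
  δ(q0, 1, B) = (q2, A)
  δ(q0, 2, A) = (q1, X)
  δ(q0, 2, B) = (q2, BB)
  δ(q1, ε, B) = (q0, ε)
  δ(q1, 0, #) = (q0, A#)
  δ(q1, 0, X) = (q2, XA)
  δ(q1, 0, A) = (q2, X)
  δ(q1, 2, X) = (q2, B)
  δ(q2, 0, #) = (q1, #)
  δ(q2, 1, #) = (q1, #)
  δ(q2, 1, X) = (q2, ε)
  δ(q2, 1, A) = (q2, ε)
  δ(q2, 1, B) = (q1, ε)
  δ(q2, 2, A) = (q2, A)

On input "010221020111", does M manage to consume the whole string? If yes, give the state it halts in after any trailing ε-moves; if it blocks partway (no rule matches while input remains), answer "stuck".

(q0, 010221020111, #) ⊢ (q0, 010221020111, XB#) ⊢ (q2, 10221020111, B#) ⊢ (q1, 0221020111, #) ⊢ (q0, 221020111, A#) ⊢ (q1, 21020111, X#) ⊢ (q2, 1020111, B#) ⊢ (q1, 020111, #) ⊢ (q0, 20111, A#) ⊢ (q1, 0111, X#) ⊢ (q2, 111, XA#) ⊢ (q2, 11, A#) ⊢ (q2, 1, #) ⊢ (q1, ε, #)
All input consumed; M is in state q1.

q1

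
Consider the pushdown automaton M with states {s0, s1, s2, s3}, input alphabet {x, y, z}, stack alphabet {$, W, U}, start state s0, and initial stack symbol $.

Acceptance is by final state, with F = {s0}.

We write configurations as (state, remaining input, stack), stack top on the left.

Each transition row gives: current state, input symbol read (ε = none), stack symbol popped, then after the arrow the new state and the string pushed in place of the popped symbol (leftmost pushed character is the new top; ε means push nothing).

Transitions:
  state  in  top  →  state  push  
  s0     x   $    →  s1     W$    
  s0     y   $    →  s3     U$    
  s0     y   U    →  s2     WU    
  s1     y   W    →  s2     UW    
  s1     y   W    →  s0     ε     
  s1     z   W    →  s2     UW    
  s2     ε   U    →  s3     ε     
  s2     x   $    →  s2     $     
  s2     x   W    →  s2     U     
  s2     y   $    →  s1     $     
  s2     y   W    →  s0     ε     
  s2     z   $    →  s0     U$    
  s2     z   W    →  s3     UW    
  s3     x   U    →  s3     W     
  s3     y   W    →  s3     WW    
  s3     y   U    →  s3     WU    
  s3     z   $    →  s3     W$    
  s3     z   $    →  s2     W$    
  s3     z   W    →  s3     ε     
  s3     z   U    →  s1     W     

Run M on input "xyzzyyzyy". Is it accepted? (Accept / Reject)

No computation consumes all input and reaches a final state.

Reject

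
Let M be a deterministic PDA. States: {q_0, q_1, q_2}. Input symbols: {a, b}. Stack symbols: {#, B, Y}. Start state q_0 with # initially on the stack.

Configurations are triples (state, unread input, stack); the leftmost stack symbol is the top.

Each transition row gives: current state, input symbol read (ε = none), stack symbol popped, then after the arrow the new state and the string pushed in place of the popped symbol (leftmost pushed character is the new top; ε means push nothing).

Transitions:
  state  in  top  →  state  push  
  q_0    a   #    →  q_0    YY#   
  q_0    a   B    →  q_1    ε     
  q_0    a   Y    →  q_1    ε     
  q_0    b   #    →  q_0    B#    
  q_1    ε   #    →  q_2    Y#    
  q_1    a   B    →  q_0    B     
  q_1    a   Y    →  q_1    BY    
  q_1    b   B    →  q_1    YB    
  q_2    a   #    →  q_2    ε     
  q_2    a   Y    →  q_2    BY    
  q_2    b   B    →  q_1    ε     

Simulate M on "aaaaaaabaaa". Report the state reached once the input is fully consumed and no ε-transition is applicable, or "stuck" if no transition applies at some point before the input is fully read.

(q_0, aaaaaaabaaa, #)
  read a, top #: go to q_0, push YY# → (q_0, aaaaaabaaa, YY#)
  read a, top Y: go to q_1, push ε → (q_1, aaaaabaaa, Y#)
  read a, top Y: go to q_1, push BY → (q_1, aaaabaaa, BY#)
  read a, top B: go to q_0, push B → (q_0, aaabaaa, BY#)
  read a, top B: go to q_1, push ε → (q_1, aabaaa, Y#)
  read a, top Y: go to q_1, push BY → (q_1, abaaa, BY#)
  read a, top B: go to q_0, push B → (q_0, baaa, BY#)
No transition for (q_0, b, top B); M blocks with input baaa remaining.

stuck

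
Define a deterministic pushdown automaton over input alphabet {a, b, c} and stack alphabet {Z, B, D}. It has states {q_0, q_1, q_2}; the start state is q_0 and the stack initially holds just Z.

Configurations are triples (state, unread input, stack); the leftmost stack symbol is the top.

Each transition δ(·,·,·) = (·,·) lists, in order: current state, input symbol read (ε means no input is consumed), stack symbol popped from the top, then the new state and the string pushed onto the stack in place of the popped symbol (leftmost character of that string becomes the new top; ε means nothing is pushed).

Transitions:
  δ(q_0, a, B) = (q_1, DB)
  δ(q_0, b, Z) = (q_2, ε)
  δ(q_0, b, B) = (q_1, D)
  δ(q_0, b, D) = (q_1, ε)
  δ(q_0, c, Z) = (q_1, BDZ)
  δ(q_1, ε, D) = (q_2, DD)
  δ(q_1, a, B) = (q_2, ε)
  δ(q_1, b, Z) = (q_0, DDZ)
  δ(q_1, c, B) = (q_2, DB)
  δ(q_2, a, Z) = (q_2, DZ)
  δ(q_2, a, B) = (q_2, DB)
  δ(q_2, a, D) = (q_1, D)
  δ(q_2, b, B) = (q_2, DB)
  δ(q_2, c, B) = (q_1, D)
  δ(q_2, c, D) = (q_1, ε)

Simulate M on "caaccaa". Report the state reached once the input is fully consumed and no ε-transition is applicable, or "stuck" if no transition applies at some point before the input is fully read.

(q_0, caaccaa, Z)
  read c, top Z: go to q_1, push BDZ → (q_1, aaccaa, BDZ)
  read a, top B: go to q_2, push ε → (q_2, accaa, DZ)
  read a, top D: go to q_1, push D → (q_1, ccaa, DZ)
  ε-move, top D: go to q_2, push DD → (q_2, ccaa, DDZ)
  read c, top D: go to q_1, push ε → (q_1, caa, DZ)
  ε-move, top D: go to q_2, push DD → (q_2, caa, DDZ)
  read c, top D: go to q_1, push ε → (q_1, aa, DZ)
  ε-move, top D: go to q_2, push DD → (q_2, aa, DDZ)
  read a, top D: go to q_1, push D → (q_1, a, DDZ)
  ε-move, top D: go to q_2, push DD → (q_2, a, DDDZ)
  read a, top D: go to q_1, push D → (q_1, ε, DDDZ)
  ε-move, top D: go to q_2, push DD → (q_2, ε, DDDDZ)
All input consumed; M is in state q_2.

q_2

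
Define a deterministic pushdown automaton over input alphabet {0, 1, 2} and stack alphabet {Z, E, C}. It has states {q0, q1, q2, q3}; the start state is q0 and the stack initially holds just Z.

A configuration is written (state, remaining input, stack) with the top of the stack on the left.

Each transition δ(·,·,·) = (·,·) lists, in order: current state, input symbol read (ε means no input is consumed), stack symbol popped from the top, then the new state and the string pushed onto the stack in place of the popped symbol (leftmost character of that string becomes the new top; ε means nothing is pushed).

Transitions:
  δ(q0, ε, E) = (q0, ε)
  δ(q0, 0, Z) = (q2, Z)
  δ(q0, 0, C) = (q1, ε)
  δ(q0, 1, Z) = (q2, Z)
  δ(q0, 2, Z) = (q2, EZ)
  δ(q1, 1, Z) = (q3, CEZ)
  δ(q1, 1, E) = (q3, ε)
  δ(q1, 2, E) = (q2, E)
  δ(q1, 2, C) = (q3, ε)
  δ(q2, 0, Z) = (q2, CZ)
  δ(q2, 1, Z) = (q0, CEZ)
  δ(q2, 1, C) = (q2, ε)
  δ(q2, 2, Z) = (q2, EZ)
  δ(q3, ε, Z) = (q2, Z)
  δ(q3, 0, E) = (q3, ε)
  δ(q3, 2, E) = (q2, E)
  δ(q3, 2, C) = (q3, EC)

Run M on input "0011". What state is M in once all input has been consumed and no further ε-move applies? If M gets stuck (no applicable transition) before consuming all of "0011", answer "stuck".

q0

(q0, 0011, Z) ⊢ (q2, 011, Z) ⊢ (q2, 11, CZ) ⊢ (q2, 1, Z) ⊢ (q0, ε, CEZ)
All input consumed; M is in state q0.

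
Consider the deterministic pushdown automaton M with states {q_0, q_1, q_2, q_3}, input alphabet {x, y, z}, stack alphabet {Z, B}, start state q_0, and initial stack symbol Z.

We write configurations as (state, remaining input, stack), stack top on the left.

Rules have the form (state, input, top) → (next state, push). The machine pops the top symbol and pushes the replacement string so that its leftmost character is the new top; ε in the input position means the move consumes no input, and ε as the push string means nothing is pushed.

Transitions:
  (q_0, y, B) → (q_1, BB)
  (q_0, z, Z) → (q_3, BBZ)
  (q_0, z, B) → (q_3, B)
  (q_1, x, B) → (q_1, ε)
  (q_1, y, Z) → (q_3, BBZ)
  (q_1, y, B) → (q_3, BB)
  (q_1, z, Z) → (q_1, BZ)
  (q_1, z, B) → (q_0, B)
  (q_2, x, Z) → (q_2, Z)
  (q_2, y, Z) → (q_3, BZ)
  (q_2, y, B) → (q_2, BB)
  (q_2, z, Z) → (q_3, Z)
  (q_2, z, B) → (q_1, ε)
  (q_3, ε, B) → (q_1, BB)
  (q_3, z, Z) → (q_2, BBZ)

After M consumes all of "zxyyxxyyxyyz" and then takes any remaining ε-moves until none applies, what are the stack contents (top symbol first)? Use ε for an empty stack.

(q_0, zxyyxxyyxyyz, Z)
  read z, top Z: go to q_3, push BBZ → (q_3, xyyxxyyxyyz, BBZ)
  ε-move, top B: go to q_1, push BB → (q_1, xyyxxyyxyyz, BBBZ)
  read x, top B: go to q_1, push ε → (q_1, yyxxyyxyyz, BBZ)
  read y, top B: go to q_3, push BB → (q_3, yxxyyxyyz, BBBZ)
  ε-move, top B: go to q_1, push BB → (q_1, yxxyyxyyz, BBBBZ)
  read y, top B: go to q_3, push BB → (q_3, xxyyxyyz, BBBBBZ)
  ε-move, top B: go to q_1, push BB → (q_1, xxyyxyyz, BBBBBBZ)
  read x, top B: go to q_1, push ε → (q_1, xyyxyyz, BBBBBZ)
  read x, top B: go to q_1, push ε → (q_1, yyxyyz, BBBBZ)
  read y, top B: go to q_3, push BB → (q_3, yxyyz, BBBBBZ)
  ε-move, top B: go to q_1, push BB → (q_1, yxyyz, BBBBBBZ)
  read y, top B: go to q_3, push BB → (q_3, xyyz, BBBBBBBZ)
  ε-move, top B: go to q_1, push BB → (q_1, xyyz, BBBBBBBBZ)
  read x, top B: go to q_1, push ε → (q_1, yyz, BBBBBBBZ)
  read y, top B: go to q_3, push BB → (q_3, yz, BBBBBBBBZ)
  ε-move, top B: go to q_1, push BB → (q_1, yz, BBBBBBBBBZ)
  read y, top B: go to q_3, push BB → (q_3, z, BBBBBBBBBBZ)
  ε-move, top B: go to q_1, push BB → (q_1, z, BBBBBBBBBBBZ)
  read z, top B: go to q_0, push B → (q_0, ε, BBBBBBBBBBBZ)
All input consumed in state q_0 with stack BBBBBBBBBBBZ.

BBBBBBBBBBBZ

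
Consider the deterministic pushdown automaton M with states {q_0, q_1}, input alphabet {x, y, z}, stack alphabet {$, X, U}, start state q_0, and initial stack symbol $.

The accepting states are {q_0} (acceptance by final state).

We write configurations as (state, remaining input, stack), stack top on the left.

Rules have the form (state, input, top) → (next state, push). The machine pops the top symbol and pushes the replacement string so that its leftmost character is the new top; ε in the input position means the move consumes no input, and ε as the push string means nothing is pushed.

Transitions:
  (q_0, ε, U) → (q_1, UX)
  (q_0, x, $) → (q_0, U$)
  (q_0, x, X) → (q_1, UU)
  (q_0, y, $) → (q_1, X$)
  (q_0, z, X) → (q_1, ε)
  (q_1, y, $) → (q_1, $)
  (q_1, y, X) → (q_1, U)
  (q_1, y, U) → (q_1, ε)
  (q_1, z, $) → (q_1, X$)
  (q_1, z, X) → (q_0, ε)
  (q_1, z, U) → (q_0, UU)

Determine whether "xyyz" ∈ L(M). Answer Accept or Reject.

Accept

(q_0, xyyz, $)
  read x, top $: go to q_0, push U$ → (q_0, yyz, U$)
  ε-move, top U: go to q_1, push UX → (q_1, yyz, UX$)
  read y, top U: go to q_1, push ε → (q_1, yz, X$)
  read y, top X: go to q_1, push U → (q_1, z, U$)
  read z, top U: go to q_0, push UU → (q_0, ε, UU$)
All input consumed; state q_0 ∈ F.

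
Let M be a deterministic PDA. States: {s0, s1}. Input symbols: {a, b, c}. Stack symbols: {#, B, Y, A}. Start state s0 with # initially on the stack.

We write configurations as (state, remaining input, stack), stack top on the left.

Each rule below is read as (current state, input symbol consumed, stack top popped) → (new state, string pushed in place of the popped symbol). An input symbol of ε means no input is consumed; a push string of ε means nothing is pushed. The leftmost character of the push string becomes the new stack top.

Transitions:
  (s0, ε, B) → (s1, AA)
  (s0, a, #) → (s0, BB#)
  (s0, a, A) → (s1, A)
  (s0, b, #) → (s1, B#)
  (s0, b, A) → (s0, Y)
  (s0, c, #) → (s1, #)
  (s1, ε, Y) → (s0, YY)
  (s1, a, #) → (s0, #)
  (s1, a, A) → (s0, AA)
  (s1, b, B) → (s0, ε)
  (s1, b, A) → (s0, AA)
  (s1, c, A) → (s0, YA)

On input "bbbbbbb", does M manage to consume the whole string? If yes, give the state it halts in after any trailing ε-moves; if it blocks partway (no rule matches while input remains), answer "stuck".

(s0, bbbbbbb, #)
  read b, top #: go to s1, push B# → (s1, bbbbbb, B#)
  read b, top B: go to s0, push ε → (s0, bbbbb, #)
  read b, top #: go to s1, push B# → (s1, bbbb, B#)
  read b, top B: go to s0, push ε → (s0, bbb, #)
  read b, top #: go to s1, push B# → (s1, bb, B#)
  read b, top B: go to s0, push ε → (s0, b, #)
  read b, top #: go to s1, push B# → (s1, ε, B#)
All input consumed; M is in state s1.

s1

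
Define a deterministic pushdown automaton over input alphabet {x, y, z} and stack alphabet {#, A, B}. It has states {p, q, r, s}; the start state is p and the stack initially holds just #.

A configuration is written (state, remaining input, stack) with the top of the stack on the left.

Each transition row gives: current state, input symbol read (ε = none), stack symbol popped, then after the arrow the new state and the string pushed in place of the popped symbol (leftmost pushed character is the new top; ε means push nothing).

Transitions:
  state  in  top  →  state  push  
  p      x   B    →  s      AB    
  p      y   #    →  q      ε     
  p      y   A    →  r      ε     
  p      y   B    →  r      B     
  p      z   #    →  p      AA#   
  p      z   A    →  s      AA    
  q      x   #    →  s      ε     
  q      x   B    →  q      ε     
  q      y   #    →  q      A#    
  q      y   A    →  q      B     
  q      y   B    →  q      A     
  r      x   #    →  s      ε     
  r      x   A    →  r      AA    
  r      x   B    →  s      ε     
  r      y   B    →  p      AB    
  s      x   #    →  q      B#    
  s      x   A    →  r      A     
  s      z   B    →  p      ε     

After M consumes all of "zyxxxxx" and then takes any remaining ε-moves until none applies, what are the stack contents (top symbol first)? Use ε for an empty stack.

AAAAAA#

(p, zyxxxxx, #)
  read z, top #: go to p, push AA# → (p, yxxxxx, AA#)
  read y, top A: go to r, push ε → (r, xxxxx, A#)
  read x, top A: go to r, push AA → (r, xxxx, AA#)
  read x, top A: go to r, push AA → (r, xxx, AAA#)
  read x, top A: go to r, push AA → (r, xx, AAAA#)
  read x, top A: go to r, push AA → (r, x, AAAAA#)
  read x, top A: go to r, push AA → (r, ε, AAAAAA#)
All input consumed in state r with stack AAAAAA#.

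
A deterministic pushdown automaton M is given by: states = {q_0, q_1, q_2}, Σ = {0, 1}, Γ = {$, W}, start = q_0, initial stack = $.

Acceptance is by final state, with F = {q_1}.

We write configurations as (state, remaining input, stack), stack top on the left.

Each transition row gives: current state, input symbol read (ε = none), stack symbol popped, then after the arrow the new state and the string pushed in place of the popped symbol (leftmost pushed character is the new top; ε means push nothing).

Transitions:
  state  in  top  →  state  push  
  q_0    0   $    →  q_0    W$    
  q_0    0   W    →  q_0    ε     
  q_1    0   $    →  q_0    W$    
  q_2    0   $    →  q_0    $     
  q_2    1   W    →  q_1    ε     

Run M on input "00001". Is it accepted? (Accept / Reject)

Reject

(q_0, 00001, $) ⊢ (q_0, 0001, W$) ⊢ (q_0, 001, $) ⊢ (q_0, 01, W$) ⊢ (q_0, 1, $)
No transition applies at (q_0, 1, $); input not fully consumed.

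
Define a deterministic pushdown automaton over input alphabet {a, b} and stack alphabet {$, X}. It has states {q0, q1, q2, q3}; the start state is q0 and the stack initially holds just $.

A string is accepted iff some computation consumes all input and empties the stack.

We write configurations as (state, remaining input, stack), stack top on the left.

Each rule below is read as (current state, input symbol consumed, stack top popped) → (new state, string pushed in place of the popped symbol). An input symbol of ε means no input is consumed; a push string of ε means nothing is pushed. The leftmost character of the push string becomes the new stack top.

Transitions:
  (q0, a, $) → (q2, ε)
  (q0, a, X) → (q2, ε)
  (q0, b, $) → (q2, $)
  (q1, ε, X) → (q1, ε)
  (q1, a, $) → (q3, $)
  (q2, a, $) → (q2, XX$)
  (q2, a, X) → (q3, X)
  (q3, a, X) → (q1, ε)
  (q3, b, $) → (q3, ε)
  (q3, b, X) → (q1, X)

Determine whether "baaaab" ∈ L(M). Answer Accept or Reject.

Accept

(q0, baaaab, $) ⊢ (q2, aaaab, $) ⊢ (q2, aaab, XX$) ⊢ (q3, aab, XX$) ⊢ (q1, ab, X$) ⊢ (q1, ab, $) ⊢ (q3, b, $) ⊢ (q3, ε, ε)
All input consumed and the stack is empty.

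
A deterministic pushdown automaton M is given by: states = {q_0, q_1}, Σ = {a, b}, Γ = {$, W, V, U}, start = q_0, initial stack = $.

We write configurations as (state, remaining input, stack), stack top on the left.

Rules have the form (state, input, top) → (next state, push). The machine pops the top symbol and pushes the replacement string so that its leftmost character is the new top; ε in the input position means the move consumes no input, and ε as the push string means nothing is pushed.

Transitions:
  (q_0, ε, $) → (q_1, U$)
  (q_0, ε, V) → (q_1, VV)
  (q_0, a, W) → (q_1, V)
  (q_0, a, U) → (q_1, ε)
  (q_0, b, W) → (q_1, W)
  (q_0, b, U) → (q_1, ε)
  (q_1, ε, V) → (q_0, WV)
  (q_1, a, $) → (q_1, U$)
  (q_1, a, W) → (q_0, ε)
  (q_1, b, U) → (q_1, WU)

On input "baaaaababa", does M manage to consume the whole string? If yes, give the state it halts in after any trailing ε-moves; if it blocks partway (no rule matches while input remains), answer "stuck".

(q_0, baaaaababa, $) ⊢ (q_1, baaaaababa, U$) ⊢ (q_1, aaaaababa, WU$) ⊢ (q_0, aaaababa, U$) ⊢ (q_1, aaababa, $) ⊢ (q_1, aababa, U$)
No transition for (q_1, a, top U); M blocks with input aababa remaining.

stuck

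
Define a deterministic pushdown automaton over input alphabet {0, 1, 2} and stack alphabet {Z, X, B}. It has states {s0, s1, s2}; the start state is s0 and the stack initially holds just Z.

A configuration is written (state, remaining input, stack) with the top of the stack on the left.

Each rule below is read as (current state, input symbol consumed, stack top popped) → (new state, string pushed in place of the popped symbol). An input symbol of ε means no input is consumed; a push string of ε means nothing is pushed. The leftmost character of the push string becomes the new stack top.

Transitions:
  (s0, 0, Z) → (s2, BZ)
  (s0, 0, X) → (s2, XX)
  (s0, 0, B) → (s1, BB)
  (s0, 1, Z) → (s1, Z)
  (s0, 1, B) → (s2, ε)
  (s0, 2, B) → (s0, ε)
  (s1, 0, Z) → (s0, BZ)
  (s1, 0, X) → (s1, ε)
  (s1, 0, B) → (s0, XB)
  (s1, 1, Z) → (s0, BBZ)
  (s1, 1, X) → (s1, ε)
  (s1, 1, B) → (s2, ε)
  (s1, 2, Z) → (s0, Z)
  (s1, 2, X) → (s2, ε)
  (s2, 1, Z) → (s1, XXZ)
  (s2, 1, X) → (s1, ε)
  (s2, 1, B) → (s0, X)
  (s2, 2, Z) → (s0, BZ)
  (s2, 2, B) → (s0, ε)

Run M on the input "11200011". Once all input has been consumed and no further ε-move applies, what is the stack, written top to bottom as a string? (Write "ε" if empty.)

(s0, 11200011, Z) ⊢ (s1, 1200011, Z) ⊢ (s0, 200011, BBZ) ⊢ (s0, 00011, BZ) ⊢ (s1, 0011, BBZ) ⊢ (s0, 011, XBBZ) ⊢ (s2, 11, XXBBZ) ⊢ (s1, 1, XBBZ) ⊢ (s1, ε, BBZ)
All input consumed in state s1 with stack BBZ.

BBZ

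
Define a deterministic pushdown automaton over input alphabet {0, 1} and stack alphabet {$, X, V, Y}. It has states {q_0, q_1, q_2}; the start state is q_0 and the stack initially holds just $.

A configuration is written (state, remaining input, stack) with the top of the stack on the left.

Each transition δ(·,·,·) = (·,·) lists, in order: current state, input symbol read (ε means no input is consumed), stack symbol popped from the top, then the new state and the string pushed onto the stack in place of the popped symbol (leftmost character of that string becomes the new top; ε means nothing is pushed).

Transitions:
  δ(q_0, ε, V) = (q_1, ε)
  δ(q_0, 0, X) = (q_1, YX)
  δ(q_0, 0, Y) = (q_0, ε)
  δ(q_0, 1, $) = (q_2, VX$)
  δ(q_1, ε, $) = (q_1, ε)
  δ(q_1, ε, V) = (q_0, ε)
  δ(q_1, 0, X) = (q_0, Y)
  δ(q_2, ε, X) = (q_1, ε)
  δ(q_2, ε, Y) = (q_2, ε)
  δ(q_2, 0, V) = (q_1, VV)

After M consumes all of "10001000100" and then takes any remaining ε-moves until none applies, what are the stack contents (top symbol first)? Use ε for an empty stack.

(q_0, 10001000100, $) ⊢ (q_2, 0001000100, VX$) ⊢ (q_1, 001000100, VVX$) ⊢ (q_0, 001000100, VX$) ⊢ (q_1, 001000100, X$) ⊢ (q_0, 01000100, Y$) ⊢ (q_0, 1000100, $) ⊢ (q_2, 000100, VX$) ⊢ (q_1, 00100, VVX$) ⊢ (q_0, 00100, VX$) ⊢ (q_1, 00100, X$) ⊢ (q_0, 0100, Y$) ⊢ (q_0, 100, $) ⊢ (q_2, 00, VX$) ⊢ (q_1, 0, VVX$) ⊢ (q_0, 0, VX$) ⊢ (q_1, 0, X$) ⊢ (q_0, ε, Y$)
All input consumed in state q_0 with stack Y$.

Y$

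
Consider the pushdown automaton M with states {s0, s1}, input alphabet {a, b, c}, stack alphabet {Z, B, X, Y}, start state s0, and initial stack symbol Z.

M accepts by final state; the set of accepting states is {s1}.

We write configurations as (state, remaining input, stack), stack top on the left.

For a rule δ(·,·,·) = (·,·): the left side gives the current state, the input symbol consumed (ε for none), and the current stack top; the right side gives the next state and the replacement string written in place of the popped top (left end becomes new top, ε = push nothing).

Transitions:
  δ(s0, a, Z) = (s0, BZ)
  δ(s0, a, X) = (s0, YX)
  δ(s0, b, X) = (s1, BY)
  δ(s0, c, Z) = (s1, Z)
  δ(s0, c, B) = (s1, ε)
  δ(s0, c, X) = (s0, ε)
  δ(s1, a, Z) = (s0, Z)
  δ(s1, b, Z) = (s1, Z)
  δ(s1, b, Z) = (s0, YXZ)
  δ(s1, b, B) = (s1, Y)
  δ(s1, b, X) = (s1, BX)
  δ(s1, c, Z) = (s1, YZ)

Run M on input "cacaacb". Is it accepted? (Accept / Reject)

Accept

One accepting computation: (s0, cacaacb, Z) ⊢ (s1, acaacb, Z) ⊢ (s0, caacb, Z) ⊢ (s1, aacb, Z) ⊢ (s0, acb, Z) ⊢ (s0, cb, BZ) ⊢ (s1, b, Z) ⊢ (s1, ε, Z)
All input consumed and state s1 ∈ F.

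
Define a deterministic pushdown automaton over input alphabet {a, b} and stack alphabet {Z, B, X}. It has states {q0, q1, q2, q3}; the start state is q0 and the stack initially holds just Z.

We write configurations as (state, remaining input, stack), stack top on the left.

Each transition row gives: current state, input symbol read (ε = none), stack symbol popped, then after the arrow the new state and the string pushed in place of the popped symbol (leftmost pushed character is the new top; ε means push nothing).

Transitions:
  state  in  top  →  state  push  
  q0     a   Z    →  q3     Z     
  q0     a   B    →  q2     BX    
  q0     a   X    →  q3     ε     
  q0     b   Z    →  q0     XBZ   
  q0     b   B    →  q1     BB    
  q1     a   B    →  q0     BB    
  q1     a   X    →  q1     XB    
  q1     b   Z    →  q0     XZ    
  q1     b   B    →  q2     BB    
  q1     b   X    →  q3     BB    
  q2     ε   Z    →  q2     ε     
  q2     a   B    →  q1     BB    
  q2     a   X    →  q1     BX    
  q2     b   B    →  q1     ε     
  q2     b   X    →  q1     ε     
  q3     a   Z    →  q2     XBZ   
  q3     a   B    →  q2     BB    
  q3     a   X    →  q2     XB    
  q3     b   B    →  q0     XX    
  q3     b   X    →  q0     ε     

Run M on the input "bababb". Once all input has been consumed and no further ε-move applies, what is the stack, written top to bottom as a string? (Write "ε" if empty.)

XBZ

(q0, bababb, Z) ⊢ (q0, ababb, XBZ) ⊢ (q3, babb, BZ) ⊢ (q0, abb, XXZ) ⊢ (q3, bb, XZ) ⊢ (q0, b, Z) ⊢ (q0, ε, XBZ)
All input consumed in state q0 with stack XBZ.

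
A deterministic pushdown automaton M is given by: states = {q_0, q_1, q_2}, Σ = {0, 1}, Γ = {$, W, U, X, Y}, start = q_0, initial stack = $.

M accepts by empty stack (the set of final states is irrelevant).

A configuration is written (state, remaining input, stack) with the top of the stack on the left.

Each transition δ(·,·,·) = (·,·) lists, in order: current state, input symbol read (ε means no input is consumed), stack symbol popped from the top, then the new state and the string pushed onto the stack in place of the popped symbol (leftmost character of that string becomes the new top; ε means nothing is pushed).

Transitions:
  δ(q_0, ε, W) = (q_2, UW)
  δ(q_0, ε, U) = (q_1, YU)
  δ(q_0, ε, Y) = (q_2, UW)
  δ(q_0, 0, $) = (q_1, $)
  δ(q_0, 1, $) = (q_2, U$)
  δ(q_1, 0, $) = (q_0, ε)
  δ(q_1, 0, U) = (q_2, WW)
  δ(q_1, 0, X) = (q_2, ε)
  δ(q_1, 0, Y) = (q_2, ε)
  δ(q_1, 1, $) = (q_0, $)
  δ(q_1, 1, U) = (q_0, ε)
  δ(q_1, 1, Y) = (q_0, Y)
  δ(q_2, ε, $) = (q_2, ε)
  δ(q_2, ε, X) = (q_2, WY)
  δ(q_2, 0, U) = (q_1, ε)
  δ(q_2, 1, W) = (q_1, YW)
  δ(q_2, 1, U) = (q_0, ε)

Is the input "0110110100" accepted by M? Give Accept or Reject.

Accept

(q_0, 0110110100, $) ⊢ (q_1, 110110100, $) ⊢ (q_0, 10110100, $) ⊢ (q_2, 0110100, U$) ⊢ (q_1, 110100, $) ⊢ (q_0, 10100, $) ⊢ (q_2, 0100, U$) ⊢ (q_1, 100, $) ⊢ (q_0, 00, $) ⊢ (q_1, 0, $) ⊢ (q_0, ε, ε)
All input consumed and the stack is empty.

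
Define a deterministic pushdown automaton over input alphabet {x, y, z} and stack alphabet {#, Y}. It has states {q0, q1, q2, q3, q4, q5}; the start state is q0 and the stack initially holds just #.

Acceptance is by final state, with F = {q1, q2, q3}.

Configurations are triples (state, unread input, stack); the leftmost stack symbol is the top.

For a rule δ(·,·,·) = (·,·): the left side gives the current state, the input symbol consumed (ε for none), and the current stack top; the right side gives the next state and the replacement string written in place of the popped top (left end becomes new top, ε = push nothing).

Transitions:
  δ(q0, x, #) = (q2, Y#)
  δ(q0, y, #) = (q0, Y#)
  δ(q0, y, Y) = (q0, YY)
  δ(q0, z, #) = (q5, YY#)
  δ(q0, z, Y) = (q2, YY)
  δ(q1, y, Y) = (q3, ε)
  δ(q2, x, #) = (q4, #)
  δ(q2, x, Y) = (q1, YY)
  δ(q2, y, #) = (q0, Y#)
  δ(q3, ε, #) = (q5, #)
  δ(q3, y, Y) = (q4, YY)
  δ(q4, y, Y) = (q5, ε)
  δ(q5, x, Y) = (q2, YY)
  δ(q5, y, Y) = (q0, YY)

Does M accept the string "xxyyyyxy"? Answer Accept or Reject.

(q0, xxyyyyxy, #) ⊢ (q2, xyyyyxy, Y#) ⊢ (q1, yyyyxy, YY#) ⊢ (q3, yyyxy, Y#) ⊢ (q4, yyxy, YY#) ⊢ (q5, yxy, Y#) ⊢ (q0, xy, YY#)
No transition applies at (q0, xy, YY#); input not fully consumed.

Reject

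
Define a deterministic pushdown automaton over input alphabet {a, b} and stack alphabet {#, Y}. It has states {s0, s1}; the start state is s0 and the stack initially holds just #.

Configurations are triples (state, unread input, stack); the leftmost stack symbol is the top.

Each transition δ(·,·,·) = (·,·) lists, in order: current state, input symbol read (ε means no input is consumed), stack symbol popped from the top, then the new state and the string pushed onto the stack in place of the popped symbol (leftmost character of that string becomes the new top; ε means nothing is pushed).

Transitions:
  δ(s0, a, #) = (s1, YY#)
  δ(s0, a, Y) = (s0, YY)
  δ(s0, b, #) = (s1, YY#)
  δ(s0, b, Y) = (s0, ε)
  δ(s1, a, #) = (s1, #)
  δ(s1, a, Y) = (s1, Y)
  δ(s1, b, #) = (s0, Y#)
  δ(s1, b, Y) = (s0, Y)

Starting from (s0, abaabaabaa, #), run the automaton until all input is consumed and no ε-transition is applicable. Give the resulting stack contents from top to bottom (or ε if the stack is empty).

YYYYYY#

(s0, abaabaabaa, #) ⊢ (s1, baabaabaa, YY#) ⊢ (s0, aabaabaa, YY#) ⊢ (s0, abaabaa, YYY#) ⊢ (s0, baabaa, YYYY#) ⊢ (s0, aabaa, YYY#) ⊢ (s0, abaa, YYYY#) ⊢ (s0, baa, YYYYY#) ⊢ (s0, aa, YYYY#) ⊢ (s0, a, YYYYY#) ⊢ (s0, ε, YYYYYY#)
All input consumed in state s0 with stack YYYYYY#.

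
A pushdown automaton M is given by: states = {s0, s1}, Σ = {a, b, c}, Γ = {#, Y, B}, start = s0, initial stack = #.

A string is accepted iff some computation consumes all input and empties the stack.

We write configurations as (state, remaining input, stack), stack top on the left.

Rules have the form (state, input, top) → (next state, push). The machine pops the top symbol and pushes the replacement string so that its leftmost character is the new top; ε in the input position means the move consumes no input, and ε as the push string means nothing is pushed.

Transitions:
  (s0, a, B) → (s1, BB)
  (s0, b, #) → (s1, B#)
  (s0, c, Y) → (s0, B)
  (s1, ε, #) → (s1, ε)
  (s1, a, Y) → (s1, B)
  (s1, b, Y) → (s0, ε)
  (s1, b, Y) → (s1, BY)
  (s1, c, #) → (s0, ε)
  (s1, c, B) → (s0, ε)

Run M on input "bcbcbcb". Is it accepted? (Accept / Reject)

No computation consumes all input and empties the stack.

Reject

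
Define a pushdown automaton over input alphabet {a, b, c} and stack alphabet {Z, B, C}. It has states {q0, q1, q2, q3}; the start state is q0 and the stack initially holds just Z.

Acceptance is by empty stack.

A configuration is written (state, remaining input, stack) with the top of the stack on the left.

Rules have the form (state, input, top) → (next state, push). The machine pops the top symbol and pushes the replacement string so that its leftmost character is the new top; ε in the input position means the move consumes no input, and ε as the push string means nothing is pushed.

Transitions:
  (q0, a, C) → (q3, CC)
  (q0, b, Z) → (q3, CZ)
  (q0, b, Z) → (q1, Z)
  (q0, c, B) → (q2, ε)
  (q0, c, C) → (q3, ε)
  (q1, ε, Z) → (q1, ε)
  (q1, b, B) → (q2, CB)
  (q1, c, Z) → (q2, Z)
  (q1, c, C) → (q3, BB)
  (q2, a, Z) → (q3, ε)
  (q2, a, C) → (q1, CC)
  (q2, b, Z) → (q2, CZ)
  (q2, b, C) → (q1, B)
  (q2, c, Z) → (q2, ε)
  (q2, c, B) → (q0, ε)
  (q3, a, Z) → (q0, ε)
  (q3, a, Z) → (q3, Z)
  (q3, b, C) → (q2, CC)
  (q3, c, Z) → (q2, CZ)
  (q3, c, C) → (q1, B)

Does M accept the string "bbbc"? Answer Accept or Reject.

Reject

No computation consumes all input and empties the stack.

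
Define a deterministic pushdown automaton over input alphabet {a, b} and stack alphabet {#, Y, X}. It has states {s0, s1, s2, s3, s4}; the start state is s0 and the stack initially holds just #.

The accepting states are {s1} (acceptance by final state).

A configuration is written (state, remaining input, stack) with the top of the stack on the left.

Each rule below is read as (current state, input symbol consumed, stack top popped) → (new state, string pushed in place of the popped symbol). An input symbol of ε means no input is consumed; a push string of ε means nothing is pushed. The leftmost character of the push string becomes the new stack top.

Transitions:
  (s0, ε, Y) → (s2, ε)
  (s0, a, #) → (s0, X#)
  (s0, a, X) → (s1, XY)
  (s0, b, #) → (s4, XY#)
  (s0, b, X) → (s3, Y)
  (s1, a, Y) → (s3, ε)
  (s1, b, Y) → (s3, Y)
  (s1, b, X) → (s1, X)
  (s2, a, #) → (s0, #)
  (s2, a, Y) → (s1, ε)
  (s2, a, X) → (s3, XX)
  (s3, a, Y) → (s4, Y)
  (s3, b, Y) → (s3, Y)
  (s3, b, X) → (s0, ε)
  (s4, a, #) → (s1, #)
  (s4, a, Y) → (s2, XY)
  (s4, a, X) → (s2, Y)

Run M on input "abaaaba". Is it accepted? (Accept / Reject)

Accept

(s0, abaaaba, #) ⊢ (s0, baaaba, X#) ⊢ (s3, aaaba, Y#) ⊢ (s4, aaba, Y#) ⊢ (s2, aba, XY#) ⊢ (s3, ba, XXY#) ⊢ (s0, a, XY#) ⊢ (s1, ε, XYY#)
All input consumed; state s1 ∈ F.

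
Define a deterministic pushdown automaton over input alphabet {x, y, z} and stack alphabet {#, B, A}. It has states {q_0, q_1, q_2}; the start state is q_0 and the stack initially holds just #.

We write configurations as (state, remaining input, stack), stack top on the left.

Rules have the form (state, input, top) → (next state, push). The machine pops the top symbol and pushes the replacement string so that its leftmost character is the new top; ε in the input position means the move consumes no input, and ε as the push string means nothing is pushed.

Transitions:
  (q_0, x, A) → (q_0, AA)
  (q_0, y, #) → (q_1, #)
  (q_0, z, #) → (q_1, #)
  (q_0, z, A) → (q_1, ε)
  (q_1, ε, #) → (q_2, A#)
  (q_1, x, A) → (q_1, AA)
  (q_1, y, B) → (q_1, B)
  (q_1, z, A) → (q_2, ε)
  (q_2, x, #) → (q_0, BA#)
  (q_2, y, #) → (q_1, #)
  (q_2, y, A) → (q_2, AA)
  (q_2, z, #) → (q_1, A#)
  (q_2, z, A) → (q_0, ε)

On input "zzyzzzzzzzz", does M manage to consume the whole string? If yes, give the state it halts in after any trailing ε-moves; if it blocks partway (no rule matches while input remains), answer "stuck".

(q_0, zzyzzzzzzzz, #) ⊢ (q_1, zyzzzzzzzz, #) ⊢ (q_2, zyzzzzzzzz, A#) ⊢ (q_0, yzzzzzzzz, #) ⊢ (q_1, zzzzzzzz, #) ⊢ (q_2, zzzzzzzz, A#) ⊢ (q_0, zzzzzzz, #) ⊢ (q_1, zzzzzz, #) ⊢ (q_2, zzzzzz, A#) ⊢ (q_0, zzzzz, #) ⊢ (q_1, zzzz, #) ⊢ (q_2, zzzz, A#) ⊢ (q_0, zzz, #) ⊢ (q_1, zz, #) ⊢ (q_2, zz, A#) ⊢ (q_0, z, #) ⊢ (q_1, ε, #) ⊢ (q_2, ε, A#)
All input consumed; M is in state q_2.

q_2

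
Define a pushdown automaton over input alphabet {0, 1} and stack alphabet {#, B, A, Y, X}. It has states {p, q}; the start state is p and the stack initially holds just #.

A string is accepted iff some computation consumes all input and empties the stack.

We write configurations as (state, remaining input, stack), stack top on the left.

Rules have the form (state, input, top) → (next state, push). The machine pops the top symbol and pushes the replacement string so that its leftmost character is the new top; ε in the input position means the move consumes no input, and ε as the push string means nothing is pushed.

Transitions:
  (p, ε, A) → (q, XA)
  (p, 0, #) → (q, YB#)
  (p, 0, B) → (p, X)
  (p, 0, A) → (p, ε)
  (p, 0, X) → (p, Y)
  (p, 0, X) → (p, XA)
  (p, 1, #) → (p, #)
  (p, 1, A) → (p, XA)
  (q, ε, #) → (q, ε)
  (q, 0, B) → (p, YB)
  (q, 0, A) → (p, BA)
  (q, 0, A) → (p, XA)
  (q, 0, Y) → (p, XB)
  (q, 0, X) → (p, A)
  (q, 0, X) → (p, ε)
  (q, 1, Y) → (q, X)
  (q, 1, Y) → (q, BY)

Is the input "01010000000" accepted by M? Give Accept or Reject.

Reject

No computation consumes all input and empties the stack.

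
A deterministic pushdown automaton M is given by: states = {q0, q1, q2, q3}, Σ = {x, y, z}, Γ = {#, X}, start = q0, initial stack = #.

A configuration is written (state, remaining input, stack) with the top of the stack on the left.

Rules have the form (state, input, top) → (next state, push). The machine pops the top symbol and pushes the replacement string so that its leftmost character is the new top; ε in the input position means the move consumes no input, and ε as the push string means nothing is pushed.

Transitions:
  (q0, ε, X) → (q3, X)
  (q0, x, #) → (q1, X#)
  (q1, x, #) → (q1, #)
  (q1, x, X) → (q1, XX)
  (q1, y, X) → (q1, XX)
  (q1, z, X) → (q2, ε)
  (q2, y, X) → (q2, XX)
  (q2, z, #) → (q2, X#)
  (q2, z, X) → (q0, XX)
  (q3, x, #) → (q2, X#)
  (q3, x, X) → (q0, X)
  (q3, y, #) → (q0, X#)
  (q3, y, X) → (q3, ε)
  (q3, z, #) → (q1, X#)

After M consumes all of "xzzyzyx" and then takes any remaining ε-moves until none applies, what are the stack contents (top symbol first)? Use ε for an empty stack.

XX#

(q0, xzzyzyx, #)
  read x, top #: go to q1, push X# → (q1, zzyzyx, X#)
  read z, top X: go to q2, push ε → (q2, zyzyx, #)
  read z, top #: go to q2, push X# → (q2, yzyx, X#)
  read y, top X: go to q2, push XX → (q2, zyx, XX#)
  read z, top X: go to q0, push XX → (q0, yx, XXX#)
  ε-move, top X: go to q3, push X → (q3, yx, XXX#)
  read y, top X: go to q3, push ε → (q3, x, XX#)
  read x, top X: go to q0, push X → (q0, ε, XX#)
  ε-move, top X: go to q3, push X → (q3, ε, XX#)
All input consumed in state q3 with stack XX#.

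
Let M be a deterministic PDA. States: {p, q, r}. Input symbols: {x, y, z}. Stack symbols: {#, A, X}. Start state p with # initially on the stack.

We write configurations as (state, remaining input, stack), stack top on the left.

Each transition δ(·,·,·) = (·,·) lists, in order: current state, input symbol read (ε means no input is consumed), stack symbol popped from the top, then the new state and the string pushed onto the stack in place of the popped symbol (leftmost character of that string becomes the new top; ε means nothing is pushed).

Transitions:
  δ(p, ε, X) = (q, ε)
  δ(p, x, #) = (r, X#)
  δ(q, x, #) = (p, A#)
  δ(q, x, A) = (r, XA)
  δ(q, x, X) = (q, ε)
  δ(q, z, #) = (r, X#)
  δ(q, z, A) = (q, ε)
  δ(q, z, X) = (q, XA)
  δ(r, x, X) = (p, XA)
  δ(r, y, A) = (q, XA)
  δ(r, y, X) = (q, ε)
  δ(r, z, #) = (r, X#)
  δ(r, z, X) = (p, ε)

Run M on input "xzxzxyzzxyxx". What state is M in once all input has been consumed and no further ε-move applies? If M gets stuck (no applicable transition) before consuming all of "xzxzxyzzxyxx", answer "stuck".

stuck

(p, xzxzxyzzxyxx, #) ⊢ (r, zxzxyzzxyxx, X#) ⊢ (p, xzxyzzxyxx, #) ⊢ (r, zxyzzxyxx, X#) ⊢ (p, xyzzxyxx, #) ⊢ (r, yzzxyxx, X#) ⊢ (q, zzxyxx, #) ⊢ (r, zxyxx, X#) ⊢ (p, xyxx, #) ⊢ (r, yxx, X#) ⊢ (q, xx, #) ⊢ (p, x, A#)
No transition for (p, x, top A); M blocks with input x remaining.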